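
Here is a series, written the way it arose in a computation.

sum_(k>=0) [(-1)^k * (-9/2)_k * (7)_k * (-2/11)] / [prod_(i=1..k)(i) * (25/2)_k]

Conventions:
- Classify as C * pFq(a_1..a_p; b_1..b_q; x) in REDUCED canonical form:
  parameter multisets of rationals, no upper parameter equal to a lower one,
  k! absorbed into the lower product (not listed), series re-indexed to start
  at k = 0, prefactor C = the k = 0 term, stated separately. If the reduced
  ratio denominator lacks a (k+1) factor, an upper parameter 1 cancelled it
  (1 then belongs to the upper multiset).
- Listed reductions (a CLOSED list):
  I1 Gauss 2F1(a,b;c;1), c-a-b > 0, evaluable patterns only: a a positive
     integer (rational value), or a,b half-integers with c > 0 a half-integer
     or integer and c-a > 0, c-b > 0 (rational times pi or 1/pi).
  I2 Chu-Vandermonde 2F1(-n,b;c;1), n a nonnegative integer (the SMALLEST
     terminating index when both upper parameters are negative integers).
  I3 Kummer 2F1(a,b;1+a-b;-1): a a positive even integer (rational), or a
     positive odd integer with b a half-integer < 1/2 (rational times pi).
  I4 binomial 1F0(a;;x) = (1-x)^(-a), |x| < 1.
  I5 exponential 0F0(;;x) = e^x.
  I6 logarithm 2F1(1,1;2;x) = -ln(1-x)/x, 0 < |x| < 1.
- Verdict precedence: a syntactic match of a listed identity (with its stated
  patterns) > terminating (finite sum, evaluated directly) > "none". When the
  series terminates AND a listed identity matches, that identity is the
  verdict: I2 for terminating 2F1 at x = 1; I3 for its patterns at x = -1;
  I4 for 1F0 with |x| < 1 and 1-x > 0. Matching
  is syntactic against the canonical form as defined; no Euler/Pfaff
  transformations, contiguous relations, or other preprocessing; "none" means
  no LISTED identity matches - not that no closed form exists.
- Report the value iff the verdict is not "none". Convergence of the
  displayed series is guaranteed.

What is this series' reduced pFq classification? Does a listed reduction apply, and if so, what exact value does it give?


Classification (C = -2/11): 2F1 with upper {-9/2, 7}, lower {25/2}, argument x = -1. Verdict: Kummer's theorem (I3) matches (x = -1; c = 25/2 equals 1+a-b for upper {-9/2, 7}: listed pattern). Exact value: (-30421755/67108864) * pi.

First insight: with t_0 = -2/11, the product of the first k integers (C = -2/11, x = -1) is k!.
Step ratio: r(k) = (-1) * (k-9/2) (k+7) / [(k+25/2) (k+1)] - poly over poly, x = (-1) from leading terms; C = -2/11 at k = 0.


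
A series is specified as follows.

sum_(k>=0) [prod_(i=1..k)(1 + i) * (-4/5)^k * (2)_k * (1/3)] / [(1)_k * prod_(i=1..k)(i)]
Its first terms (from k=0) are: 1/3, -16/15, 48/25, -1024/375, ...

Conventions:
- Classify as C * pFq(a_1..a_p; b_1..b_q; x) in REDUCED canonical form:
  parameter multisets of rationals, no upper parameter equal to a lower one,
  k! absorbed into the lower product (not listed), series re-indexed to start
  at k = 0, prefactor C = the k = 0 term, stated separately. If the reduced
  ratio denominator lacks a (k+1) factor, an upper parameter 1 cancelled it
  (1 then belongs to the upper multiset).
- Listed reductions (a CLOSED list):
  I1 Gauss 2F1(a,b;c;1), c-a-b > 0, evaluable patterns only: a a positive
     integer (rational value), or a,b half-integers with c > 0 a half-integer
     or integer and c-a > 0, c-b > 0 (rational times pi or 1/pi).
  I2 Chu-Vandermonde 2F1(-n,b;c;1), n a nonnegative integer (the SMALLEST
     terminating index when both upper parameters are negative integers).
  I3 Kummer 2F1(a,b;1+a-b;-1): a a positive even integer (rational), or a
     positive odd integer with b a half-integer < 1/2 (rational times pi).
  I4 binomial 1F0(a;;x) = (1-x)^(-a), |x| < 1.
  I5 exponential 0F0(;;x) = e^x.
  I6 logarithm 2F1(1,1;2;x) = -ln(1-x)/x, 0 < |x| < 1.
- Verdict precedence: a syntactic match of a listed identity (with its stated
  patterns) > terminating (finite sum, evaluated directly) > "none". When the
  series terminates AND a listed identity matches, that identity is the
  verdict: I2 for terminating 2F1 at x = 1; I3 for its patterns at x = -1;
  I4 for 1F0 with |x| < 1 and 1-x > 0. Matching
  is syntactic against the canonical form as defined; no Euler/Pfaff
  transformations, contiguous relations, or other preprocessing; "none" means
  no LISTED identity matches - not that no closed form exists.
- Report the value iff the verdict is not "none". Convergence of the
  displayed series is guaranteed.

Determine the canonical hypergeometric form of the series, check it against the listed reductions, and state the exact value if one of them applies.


Reduced: x = -4/5, 2F1, upper = {2, 2}, lower = {1}, C = 1/3. Verdict: none. A 2F1 with upper {2, 2} fits none of I1-I6 at x = -4/5; the sum runs forever.

Key step: t_0 = 1/3 here, and the lower running product (C = 1/3, x = -4/5) is a rising factorial.
Consecutive-term ratio: r(k) = (-4/5) * (k+2) (k+2) / [(k+1) (k+1)] - rational in k, leading ratio (-4/5); with t_0 = 1/3, classification follows.


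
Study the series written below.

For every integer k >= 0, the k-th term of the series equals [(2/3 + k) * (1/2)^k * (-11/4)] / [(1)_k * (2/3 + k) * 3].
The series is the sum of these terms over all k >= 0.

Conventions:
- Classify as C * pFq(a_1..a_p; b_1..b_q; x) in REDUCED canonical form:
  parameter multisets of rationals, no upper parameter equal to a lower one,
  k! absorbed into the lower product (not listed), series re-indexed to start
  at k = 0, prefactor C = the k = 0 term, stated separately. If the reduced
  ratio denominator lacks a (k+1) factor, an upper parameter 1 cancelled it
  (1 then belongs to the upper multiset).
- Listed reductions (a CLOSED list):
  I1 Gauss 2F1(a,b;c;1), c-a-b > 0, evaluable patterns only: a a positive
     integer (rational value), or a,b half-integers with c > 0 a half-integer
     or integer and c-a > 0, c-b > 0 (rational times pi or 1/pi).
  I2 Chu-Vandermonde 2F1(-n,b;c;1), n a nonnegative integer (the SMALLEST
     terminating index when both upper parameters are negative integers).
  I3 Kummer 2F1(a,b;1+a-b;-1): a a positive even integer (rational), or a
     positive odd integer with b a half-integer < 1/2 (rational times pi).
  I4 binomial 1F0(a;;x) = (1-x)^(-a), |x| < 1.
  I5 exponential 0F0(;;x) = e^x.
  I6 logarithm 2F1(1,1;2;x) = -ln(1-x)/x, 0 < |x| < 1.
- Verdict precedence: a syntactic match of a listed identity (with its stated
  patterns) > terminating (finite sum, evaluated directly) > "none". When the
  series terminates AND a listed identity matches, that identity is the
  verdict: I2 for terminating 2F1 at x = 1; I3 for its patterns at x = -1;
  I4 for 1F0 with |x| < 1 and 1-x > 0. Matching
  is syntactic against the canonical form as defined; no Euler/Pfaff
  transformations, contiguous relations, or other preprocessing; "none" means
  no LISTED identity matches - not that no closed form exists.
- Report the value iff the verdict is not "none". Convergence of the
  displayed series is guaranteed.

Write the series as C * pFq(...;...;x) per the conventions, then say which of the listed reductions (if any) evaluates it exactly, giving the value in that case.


x = 1/2 here; the reduced form reads 0F0, upper {-}, lower {-}, C = -11/12. Verdict at x = 1/2: the exponential series (I5) matches (the 0F0 exponential series at x = 1/2). Value: (-11/12) * e^(1/2).

The tell: from the first term -11/12: the constant factors (prefactor -11/12) combine into one prefactor.
Term ratio: r(k) = (1/2) * 1 / [(k+1)] - rational; roots negated = parameters, x = (1/2), C = -11/12.


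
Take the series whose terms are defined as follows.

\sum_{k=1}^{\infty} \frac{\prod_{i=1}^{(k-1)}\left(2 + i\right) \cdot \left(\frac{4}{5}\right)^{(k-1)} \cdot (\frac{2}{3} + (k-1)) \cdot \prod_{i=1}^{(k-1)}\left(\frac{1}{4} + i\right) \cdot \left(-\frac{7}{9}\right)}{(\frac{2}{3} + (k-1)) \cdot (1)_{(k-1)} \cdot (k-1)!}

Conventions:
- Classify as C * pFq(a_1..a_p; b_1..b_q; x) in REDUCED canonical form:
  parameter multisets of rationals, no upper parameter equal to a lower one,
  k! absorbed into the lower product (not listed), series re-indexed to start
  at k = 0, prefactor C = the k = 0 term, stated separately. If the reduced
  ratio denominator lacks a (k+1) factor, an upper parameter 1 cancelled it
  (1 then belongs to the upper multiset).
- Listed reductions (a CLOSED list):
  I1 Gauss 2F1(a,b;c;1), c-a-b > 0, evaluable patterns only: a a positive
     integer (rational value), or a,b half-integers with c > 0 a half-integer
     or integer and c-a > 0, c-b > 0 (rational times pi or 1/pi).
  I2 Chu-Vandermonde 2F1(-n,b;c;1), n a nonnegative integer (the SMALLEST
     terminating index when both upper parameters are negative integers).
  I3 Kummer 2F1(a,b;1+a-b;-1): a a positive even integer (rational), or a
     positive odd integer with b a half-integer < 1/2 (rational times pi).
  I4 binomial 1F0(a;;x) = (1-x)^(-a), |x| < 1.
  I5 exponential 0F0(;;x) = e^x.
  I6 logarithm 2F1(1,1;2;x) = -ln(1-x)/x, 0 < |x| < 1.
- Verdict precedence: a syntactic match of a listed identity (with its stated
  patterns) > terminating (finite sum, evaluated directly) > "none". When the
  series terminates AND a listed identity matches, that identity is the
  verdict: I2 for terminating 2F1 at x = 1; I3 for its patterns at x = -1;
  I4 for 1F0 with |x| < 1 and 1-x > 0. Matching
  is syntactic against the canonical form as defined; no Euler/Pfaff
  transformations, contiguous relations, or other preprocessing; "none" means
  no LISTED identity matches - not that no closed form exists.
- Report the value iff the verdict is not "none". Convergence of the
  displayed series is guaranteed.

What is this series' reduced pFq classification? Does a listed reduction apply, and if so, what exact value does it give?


The series (x = \frac{4}{5}) is 2F1: upper {\frac{5}{4}, 3}, lower {1}, prefactor -\frac{7}{9}. Verdict: none. No listed pattern accepts 2F1(\frac{5}{4}, 3; 1; \frac{4}{5}).

First insight: x = \frac{4}{5} and the running product (C = -7/9) telescopes to a rising factorial.
Adjacent-term ratio: r(k) = \frac{4}{5} * (k+\frac{5}{4}) (k+3) / [(k+1) (k+1)] - rational in k. x = \frac{4}{5}; t_0 = -\frac{7}{9}; negate the roots.


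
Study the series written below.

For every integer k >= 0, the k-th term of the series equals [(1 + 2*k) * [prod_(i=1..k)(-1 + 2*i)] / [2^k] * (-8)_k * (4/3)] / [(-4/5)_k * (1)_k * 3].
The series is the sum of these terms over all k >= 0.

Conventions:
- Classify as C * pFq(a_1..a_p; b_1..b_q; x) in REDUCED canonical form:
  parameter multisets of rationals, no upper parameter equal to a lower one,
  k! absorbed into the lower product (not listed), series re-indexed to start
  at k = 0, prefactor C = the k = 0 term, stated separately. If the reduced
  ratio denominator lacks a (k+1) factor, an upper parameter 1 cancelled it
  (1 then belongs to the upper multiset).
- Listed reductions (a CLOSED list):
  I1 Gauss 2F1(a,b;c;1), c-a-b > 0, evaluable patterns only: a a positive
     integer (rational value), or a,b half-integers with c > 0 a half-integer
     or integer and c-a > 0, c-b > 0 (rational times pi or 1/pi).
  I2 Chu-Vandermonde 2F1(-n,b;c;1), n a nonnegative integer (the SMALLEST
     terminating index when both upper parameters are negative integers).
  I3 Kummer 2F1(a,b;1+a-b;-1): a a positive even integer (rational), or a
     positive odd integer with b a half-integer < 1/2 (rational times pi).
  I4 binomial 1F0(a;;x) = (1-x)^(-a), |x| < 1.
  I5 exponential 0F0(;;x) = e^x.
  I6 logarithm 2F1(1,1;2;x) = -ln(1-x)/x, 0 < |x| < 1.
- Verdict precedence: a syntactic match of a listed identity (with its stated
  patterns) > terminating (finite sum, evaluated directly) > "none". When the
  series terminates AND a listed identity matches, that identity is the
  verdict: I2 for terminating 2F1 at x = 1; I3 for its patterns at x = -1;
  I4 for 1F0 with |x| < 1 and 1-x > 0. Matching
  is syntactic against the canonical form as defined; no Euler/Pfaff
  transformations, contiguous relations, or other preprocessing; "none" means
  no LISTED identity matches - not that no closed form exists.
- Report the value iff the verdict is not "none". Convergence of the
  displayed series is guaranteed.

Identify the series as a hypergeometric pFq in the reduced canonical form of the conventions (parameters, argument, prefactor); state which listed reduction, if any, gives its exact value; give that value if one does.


The series (x = 1) is 2F1: upper {-8, 3/2}, lower {-4/5}, prefactor 4/9. Verdict (x = 1): Chu-Vandermonde (I2) applies (terminating 2F1 at x = 1 with n = 8, b = 3/2, c = -4/5). Sum: 679949/5586944.

First insight: from the first term 4/9: (1)_k (C = 4/9, x = 1) is k! itself.
Step ratio: r(k) = 1 * (k-8) (k+3/2) / [(k-4/5) (k+1)] - poly over poly, x = 1 from leading terms; C = 4/9 at k = 0.


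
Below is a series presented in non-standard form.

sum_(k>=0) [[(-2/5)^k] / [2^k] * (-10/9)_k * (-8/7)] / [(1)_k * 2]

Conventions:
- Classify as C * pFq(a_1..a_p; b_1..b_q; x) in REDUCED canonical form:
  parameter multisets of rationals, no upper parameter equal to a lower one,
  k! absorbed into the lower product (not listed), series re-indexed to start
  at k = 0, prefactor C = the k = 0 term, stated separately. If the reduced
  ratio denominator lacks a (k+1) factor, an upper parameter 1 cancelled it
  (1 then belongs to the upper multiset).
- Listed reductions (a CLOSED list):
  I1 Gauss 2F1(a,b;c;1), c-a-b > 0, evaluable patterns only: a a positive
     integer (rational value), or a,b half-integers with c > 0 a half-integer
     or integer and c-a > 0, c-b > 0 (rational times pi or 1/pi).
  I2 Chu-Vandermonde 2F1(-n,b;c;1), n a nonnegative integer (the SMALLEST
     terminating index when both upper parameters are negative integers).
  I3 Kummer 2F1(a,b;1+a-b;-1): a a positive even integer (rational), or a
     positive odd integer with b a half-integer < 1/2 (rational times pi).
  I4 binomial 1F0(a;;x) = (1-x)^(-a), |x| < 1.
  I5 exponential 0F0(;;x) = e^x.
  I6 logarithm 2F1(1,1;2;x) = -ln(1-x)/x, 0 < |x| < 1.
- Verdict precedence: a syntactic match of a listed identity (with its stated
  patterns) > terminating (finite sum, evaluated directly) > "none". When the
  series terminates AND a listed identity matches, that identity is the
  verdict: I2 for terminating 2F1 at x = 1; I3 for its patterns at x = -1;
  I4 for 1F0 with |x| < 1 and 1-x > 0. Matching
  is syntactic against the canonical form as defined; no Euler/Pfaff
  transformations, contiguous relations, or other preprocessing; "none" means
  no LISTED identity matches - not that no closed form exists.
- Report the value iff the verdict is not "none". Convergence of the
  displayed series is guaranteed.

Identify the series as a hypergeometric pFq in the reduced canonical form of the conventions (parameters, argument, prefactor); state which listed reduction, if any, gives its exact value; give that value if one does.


Key step: t_0 = -4/7 here, and (1)_k (C = -4/7, x = -1/5) is k! itself.
Ratio: r(k) = (-1/5) * (k-10/9) / [(k+1)] - rational; roots negated = parameters, x = (-1/5), C = -4/7.

Prefactor -4/7, argument -1/5: 1F0 with upper {-10/9} over lower {-}. Verdict (x = -1/5): the binomial series (I4) applies (the 1F0 binomial series: exponent 10/9, x = -1/5). Exact value: (-4/7) * (6/5)^(10/9).


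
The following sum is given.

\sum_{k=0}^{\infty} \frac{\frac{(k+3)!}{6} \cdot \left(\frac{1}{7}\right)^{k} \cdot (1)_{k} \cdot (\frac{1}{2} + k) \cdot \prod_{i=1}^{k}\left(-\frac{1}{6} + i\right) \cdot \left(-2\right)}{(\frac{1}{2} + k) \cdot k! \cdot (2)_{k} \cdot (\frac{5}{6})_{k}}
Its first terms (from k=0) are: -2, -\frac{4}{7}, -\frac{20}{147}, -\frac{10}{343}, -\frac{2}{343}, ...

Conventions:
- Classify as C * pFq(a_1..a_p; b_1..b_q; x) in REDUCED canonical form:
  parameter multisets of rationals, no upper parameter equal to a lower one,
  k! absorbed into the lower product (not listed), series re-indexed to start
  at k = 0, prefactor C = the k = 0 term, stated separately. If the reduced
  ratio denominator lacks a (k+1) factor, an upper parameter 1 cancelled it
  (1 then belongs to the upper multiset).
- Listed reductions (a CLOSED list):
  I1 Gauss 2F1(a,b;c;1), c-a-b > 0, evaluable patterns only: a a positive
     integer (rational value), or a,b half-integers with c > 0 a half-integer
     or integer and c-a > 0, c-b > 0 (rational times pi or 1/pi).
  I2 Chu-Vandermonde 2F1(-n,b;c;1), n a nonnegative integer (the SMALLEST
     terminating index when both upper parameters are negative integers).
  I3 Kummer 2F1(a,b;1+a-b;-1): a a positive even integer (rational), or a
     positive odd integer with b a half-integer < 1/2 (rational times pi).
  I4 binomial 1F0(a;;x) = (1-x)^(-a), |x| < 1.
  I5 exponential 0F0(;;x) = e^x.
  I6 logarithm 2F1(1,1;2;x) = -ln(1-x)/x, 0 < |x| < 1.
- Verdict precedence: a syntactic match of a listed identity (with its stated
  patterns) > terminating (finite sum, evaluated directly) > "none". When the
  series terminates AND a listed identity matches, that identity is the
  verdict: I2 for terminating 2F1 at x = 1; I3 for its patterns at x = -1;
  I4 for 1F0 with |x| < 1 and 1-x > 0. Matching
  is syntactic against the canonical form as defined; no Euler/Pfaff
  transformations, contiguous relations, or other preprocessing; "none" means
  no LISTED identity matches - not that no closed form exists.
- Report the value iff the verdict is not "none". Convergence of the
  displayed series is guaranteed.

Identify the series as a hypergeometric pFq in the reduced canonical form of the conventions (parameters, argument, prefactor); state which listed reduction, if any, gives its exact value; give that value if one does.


Structural cue: x = \frac{1}{7} and the running product (C = -2) telescopes to a rising factorial.
Ratio: r(k) = \frac{1}{7} * (k+1) (k+4) / [(k+2) (k+1)] - poly over poly, x = \frac{1}{7} from leading terms; C = -2 at k = 0.

Classification (C = -2): 2F1 with upper {1, 4}, lower {2}, argument x = \frac{1}{7}. Verdict: none. No listed pattern accepts 2F1(1, 4; 2; \frac{1}{7}).


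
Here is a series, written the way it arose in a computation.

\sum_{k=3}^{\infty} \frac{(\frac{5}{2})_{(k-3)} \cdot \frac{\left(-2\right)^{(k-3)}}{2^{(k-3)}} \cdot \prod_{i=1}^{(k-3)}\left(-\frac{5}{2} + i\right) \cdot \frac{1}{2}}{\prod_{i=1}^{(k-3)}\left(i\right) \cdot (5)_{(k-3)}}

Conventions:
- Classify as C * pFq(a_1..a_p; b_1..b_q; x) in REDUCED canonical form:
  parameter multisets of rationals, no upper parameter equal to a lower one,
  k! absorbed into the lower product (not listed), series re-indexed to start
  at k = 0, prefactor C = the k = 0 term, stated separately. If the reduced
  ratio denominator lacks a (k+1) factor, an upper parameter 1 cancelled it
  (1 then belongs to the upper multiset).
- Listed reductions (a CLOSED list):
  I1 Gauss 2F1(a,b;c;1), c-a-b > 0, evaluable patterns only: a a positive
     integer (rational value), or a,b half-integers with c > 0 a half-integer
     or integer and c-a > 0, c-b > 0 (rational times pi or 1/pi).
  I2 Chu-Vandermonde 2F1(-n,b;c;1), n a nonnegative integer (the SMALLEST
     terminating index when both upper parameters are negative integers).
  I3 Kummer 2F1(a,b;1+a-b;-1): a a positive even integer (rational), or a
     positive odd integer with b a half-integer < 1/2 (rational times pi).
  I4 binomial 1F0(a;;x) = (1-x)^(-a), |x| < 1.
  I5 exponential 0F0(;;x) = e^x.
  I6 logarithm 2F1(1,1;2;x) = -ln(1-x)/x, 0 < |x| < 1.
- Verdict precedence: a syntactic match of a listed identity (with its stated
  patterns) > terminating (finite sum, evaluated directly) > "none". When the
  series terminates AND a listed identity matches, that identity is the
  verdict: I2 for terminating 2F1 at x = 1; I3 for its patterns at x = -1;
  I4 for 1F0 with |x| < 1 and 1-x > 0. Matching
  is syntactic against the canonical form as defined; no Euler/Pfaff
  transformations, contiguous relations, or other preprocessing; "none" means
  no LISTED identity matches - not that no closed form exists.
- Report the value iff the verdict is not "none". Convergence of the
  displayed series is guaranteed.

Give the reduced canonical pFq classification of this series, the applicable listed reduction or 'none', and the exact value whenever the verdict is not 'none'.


Prefactor \frac{1}{2}, argument -1: 2F1 with upper {-\frac{3}{2}, \frac{5}{2}} over lower {5}. Verdict: none. Every listed pattern misses the 2F1 form at -1, upper {-\frac{3}{2}, \frac{5}{2}}.

Key observation: t_0 = \frac{1}{2} here, and the product of the first k integers (C = 1/2) is k!.
Step ratio: r(k) = -1 * (k-\frac{3}{2}) (k+\frac{5}{2}) / [(k+5) (k+1)] - rational in k, leading ratio -1; with t_0 = \frac{1}{2}, classification follows.


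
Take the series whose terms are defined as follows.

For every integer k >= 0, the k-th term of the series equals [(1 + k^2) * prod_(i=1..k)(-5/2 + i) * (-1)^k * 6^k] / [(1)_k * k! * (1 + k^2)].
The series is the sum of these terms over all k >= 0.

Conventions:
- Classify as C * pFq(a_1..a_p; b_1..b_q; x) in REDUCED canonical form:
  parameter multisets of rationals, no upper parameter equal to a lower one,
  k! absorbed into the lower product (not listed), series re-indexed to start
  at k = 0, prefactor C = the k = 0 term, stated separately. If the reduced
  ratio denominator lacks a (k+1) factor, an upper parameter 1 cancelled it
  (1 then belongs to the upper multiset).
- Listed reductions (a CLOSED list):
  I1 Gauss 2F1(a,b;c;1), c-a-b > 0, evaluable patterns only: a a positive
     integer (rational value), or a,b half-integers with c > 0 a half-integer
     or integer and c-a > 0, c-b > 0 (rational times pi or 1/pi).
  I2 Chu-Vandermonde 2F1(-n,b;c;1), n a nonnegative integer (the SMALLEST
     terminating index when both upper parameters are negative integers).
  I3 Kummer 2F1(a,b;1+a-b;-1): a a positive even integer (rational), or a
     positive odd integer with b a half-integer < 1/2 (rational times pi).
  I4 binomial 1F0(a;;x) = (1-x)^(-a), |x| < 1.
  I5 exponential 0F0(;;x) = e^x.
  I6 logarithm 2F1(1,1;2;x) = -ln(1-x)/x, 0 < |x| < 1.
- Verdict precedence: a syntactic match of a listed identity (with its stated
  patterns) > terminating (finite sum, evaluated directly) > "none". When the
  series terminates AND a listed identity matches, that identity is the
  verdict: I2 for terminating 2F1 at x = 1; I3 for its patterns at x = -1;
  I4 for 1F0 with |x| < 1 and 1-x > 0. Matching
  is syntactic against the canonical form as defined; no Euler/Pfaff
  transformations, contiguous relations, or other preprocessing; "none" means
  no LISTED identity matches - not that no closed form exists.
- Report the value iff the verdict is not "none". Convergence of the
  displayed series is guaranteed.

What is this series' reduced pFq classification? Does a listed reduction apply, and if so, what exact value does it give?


Canonical form: C = 1 times 1F1 with upper {-3/2}, lower {1}, x = -6. Verdict: none. A 1F1 with upper {-3/2} fits none of I1-I6 at x = -6; the sum runs forever.

First insight: t_0 = 1 here, and the factor k^2 + 1 cancels (top and bottom), leaving C = 1.
Ratio: r(k) = (-6) * (k-3/2) / [(k+1) (k+1)] - rational; roots negated = parameters, x = (-6), C = 1.


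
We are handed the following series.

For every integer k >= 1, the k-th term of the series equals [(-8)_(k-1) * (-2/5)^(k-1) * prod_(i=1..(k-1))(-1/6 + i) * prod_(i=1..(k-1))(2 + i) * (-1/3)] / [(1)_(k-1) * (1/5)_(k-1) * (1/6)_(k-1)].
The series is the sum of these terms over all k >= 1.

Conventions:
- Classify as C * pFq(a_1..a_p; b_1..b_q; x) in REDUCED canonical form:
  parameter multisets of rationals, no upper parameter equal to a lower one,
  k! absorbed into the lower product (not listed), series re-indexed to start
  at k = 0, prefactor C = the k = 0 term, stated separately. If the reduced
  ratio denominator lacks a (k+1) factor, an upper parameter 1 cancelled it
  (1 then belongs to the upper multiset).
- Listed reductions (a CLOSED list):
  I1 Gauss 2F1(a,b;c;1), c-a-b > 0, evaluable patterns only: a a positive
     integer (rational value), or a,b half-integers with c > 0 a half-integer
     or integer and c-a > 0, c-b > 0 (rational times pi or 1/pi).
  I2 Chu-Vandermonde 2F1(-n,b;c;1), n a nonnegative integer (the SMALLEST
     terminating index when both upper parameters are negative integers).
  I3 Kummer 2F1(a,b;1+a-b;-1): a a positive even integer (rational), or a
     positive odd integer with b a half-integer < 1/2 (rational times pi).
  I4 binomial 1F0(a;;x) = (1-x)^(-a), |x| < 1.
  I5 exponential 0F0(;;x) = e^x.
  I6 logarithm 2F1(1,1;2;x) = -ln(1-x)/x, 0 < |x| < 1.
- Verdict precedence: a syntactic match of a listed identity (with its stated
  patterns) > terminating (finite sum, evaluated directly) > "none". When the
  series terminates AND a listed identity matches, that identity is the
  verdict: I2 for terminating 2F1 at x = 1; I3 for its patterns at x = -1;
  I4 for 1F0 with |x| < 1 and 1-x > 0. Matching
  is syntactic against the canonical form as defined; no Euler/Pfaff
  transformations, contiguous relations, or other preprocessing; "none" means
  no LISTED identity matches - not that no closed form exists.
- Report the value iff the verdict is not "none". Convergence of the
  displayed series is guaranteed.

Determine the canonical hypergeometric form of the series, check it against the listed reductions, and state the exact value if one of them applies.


Classification (C = -1/3): 3F2 with upper {-8, 5/6, 3}, lower {1/6, 1/5}, argument x = -2/5. Verdict: terminating (-8 upstairs). 9 nonzero terms in all; added directly. Its exact value is -74109190125509/14728384983.

First insight: x = (-2/5) and the running product (C = -1/3, x = -2/5) telescopes to a rising factorial.
Consecutive-term ratio: r(k) = (-2/5) * (k-8) (k+5/6) (k+3) / [(k+1/6) (k+1/5) (k+1)] ; factor over Q: parameters, x = (-2/5), and C = -1/3.


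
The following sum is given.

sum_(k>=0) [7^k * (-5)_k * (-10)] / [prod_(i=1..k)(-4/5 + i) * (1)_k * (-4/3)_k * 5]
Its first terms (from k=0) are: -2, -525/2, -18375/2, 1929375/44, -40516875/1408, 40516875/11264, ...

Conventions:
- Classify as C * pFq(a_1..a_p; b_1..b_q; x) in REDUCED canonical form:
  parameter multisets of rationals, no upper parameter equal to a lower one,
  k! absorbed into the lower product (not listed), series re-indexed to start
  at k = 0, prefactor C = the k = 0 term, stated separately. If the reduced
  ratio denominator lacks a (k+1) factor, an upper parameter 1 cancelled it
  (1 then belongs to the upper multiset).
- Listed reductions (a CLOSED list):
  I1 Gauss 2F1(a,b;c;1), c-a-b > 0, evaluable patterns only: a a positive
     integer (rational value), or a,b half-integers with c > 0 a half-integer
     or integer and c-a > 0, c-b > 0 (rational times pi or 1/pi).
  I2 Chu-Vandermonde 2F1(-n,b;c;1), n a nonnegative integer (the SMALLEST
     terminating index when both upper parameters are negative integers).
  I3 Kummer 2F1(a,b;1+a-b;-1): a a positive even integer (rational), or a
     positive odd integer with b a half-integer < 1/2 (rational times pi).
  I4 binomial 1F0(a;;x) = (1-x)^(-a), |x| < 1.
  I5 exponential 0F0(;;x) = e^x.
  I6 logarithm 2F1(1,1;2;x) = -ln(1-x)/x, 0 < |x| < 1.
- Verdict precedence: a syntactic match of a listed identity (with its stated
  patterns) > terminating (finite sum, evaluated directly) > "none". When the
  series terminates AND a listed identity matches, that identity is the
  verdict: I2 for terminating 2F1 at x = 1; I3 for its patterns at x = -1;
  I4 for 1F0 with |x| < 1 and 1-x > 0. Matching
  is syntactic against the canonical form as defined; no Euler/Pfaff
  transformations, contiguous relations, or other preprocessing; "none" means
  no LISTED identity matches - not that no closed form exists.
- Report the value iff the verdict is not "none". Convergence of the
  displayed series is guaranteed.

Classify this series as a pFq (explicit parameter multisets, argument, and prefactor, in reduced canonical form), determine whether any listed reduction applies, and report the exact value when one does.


Key observation: t_0 = -2 here, and the lower running product (C = -2) is a rising factorial.
Consecutive-term ratio: r(k) = 7 * (k-5) / [(k-4/3) (k+1/5) (k+1)] - poly over poly, x = 7 from leading terms; C = -2 at k = 0.

This is -2 * 1F2(-5; -4/3, 1/5; 7) in reduced canonical form. Verdict: terminating - upper -5 stops the sum at k = 5; the 6 terms are added exactly. Its exact value is 103834547/11264.


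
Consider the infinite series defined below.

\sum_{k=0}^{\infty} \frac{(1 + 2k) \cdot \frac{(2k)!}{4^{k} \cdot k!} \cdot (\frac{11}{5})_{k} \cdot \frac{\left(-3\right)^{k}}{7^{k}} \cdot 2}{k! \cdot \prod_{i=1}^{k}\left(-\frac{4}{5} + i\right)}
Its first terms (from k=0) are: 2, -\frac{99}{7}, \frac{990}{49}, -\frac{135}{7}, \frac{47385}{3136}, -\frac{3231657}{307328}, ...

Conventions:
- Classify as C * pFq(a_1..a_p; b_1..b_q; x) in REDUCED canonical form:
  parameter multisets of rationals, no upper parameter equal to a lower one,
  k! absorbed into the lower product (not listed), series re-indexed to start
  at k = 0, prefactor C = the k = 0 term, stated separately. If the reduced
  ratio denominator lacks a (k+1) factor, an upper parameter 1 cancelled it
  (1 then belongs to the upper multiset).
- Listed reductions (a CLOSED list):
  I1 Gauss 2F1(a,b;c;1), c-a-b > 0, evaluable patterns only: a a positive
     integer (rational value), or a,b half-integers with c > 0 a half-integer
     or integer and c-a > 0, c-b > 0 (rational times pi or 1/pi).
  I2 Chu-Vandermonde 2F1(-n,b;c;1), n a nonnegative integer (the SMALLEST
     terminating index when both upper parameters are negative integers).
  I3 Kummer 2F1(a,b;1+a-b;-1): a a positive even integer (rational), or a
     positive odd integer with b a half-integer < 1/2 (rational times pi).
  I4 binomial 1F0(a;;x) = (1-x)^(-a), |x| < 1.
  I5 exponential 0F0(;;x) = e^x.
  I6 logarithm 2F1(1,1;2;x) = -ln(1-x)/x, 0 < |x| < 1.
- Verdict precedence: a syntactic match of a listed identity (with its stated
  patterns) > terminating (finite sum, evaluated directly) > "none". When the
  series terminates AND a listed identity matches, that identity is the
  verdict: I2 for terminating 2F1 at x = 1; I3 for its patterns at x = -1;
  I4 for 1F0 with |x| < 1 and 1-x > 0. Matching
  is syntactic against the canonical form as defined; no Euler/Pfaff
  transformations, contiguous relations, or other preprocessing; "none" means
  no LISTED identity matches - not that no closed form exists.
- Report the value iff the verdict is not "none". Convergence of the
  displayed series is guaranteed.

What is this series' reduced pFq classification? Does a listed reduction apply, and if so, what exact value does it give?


Classification (C = 2): 2F1 with upper {\frac{3}{2}, \frac{11}{5}}, lower {\frac{1}{5}}, argument x = -\frac{3}{7}. Verdict: none. No listed pattern accepts 2F1(\frac{3}{2}, \frac{11}{5}; \frac{1}{5}; -\frac{3}{7}).

Key step: with t_0 = 2, the lower running product (prefactor 2) is a rising factorial.
Consecutive-term ratio: r(k) = -\frac{3}{7} * (k+\frac{3}{2}) (k+\frac{11}{5}) / [(k+\frac{1}{5}) (k+1)] - rational; roots negated = parameters, x = -\frac{3}{7}, C = 2.


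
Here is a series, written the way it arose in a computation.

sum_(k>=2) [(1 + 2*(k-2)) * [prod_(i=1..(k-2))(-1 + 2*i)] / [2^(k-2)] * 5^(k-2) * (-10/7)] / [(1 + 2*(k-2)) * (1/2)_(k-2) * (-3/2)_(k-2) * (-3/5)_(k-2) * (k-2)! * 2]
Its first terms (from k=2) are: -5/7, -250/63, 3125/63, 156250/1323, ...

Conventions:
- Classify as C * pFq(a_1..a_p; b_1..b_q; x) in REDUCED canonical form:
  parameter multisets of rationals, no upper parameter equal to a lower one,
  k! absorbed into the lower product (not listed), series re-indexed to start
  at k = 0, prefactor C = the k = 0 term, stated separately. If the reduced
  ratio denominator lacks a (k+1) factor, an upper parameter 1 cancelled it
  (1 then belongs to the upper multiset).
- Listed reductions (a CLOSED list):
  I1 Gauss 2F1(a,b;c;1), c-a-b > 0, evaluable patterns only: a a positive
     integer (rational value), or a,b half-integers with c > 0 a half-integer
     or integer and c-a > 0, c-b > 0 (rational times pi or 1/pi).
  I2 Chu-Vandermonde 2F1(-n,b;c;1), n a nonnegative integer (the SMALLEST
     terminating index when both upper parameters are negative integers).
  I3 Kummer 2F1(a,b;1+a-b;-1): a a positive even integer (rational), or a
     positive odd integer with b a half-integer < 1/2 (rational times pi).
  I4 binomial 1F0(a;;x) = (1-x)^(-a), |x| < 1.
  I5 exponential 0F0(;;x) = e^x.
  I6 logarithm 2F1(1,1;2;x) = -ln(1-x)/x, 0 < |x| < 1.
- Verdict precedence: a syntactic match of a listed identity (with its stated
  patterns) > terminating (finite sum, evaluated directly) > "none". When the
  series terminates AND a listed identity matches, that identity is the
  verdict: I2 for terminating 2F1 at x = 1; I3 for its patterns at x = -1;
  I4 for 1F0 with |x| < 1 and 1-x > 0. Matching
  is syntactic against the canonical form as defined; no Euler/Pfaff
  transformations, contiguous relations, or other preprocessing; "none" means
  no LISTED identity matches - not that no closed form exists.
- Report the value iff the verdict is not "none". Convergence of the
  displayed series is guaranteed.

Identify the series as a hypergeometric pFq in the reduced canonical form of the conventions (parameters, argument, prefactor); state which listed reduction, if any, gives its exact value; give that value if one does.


With C = -5/7: the canonical form is 0F2(-; -3/2, -3/5; 5). Verdict: none (x = 5): each listed identity misses the multisets {-} ; {-3/2, -3/5}.

First insight: with t_0 = -5/7, the (2k+1) factor (C = -5/7) shifts (1/2)_k to (3/2)_k.
Term ratio: r(k) = 5 * 1 / [(k-3/2) (k-3/5) (k+1)] - poly over poly, x = 5 from leading terms; C = -5/7 at k = 0.


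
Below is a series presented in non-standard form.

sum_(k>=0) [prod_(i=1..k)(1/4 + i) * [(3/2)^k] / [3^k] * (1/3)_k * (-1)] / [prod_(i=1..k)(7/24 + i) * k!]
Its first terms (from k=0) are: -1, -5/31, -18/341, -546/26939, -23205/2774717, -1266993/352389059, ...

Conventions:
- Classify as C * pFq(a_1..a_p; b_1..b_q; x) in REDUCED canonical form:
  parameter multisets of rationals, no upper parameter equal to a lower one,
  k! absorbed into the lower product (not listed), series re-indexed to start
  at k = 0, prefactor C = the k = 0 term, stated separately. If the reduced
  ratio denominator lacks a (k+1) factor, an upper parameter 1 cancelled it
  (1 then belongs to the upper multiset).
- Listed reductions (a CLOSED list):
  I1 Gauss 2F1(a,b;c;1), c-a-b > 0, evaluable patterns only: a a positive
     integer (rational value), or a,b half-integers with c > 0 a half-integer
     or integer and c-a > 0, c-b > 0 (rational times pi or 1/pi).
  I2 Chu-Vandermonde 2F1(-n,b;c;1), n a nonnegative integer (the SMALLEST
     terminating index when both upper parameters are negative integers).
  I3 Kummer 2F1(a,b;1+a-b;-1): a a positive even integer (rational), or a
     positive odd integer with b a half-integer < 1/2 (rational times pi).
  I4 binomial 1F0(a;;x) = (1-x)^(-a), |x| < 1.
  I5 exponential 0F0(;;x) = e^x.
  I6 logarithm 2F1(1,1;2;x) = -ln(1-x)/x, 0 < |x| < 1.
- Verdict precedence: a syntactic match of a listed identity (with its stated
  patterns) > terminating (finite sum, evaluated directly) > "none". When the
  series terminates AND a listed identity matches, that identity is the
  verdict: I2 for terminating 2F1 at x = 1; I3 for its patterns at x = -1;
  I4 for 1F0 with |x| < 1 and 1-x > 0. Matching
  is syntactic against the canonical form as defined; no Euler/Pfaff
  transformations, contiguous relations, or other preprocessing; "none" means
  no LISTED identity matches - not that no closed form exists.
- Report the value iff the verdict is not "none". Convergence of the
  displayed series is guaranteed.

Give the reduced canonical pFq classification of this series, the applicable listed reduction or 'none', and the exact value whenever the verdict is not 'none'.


With C = -1: the canonical form is 2F1(1/3, 5/4; 31/24; 1/2). Verdict: no listed reduction: x = 1/2 and upper {1/3, 5/4} fail every I1-I6 pattern.

Key observation: with t_0 = -1, the two k-th powers (prefactor -1) combine into one argument.
Ratio: r(k) = (1/2) * (k+1/3) (k+5/4) / [(k+31/24) (k+1)] - poly over poly, x = (1/2) from leading terms; C = -1 at k = 0.


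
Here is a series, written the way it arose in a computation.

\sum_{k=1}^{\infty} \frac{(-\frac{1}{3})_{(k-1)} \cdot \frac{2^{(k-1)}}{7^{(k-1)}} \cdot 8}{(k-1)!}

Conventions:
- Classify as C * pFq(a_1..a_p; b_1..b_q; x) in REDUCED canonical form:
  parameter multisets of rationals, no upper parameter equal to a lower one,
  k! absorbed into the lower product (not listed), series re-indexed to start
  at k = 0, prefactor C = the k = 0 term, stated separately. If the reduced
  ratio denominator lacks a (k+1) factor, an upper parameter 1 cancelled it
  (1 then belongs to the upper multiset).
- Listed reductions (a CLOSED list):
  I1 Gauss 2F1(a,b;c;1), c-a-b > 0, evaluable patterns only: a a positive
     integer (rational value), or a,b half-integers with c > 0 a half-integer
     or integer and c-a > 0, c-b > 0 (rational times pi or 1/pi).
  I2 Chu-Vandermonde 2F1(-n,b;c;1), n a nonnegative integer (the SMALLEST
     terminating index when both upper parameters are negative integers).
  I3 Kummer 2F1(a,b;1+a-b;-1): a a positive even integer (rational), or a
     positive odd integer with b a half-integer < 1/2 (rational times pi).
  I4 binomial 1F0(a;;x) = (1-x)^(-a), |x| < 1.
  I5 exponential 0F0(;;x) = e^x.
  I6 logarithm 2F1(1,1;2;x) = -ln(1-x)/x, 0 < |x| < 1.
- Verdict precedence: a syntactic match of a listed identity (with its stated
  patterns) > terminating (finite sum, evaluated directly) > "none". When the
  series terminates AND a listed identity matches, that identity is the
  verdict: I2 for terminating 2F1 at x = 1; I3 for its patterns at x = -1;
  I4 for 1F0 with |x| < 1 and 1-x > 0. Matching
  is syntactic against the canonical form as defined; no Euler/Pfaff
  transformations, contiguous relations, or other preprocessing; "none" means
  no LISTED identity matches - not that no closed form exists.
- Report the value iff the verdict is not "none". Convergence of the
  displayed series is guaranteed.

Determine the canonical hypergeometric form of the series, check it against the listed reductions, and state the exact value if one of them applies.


Classification (C = 8): 1F0 with upper {-\frac{1}{3}}, lower {-}, argument x = \frac{2}{7}. Verdict at x = \frac{2}{7}: binomial (I4) matches (the 1F0 binomial series: exponent 1/3, x = \frac{2}{7}). Value: 8 \cdot \left(\frac{5}{7}\right)^{\frac{1}{3}}.

Key step: t_0 being 8, the two geometric factors (prefactor 8) combine into one argument.
Adjacent-term ratio: r(k) = \frac{2}{7} * (k-\frac{1}{3}) / [(k+1)] - rational in k. x = \frac{2}{7}; t_0 = 8; negate the roots.


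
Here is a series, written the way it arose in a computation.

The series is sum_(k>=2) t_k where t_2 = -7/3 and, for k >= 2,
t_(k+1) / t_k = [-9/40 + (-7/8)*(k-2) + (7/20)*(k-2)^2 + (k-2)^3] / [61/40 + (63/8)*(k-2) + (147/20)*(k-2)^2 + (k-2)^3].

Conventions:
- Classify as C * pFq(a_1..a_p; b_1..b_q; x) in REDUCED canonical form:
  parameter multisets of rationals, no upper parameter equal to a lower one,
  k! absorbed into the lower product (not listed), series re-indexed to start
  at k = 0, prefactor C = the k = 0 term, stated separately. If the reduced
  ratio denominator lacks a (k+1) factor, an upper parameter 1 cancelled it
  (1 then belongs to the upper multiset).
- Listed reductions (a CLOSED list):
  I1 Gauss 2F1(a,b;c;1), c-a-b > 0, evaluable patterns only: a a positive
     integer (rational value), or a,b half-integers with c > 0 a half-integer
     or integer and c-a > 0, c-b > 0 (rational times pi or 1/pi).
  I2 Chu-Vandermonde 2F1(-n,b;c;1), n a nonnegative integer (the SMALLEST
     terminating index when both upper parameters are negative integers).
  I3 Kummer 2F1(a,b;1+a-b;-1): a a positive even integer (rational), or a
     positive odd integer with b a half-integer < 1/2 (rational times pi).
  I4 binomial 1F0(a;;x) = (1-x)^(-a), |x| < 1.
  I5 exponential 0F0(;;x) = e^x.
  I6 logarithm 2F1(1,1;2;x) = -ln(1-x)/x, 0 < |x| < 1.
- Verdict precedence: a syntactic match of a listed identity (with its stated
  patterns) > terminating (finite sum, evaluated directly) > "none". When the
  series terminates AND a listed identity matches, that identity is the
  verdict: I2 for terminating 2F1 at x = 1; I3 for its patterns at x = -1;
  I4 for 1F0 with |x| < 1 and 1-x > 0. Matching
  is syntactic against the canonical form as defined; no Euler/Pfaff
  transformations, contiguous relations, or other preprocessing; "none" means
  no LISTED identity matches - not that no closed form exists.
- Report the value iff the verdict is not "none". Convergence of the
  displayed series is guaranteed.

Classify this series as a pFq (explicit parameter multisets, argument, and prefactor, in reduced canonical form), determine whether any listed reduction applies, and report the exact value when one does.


Canonical form: C = -7/3 times 2F1 with upper {-9/10, 1}, lower {61/10}, x = 1. Verdict at x = 1: Gauss's theorem (I1) matches (x = 1: the Gamma ratio telescopes since c-a-b = 6 > 0 and a = 1 in Z>0). Value: -119/60.

Key step: x = 1 and factor the ratio over Q (prefactor -7/3): negated roots = parameters.
Term ratio: r(k) = 1 * (k-9/10) (k+1) / [(k+61/10) (k+1)] ; factor over Q: parameters, x = 1, and C = -7/3.
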